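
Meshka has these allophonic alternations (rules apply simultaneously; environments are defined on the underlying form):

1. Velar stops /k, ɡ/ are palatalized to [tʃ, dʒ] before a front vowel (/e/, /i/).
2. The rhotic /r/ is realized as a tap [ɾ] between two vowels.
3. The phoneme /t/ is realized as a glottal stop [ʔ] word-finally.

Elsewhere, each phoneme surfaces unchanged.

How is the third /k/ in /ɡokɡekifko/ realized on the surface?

[k]

/k/ (between /f/ and /o/): rule 1 targets it, but not before a front vowel → unchanged [k].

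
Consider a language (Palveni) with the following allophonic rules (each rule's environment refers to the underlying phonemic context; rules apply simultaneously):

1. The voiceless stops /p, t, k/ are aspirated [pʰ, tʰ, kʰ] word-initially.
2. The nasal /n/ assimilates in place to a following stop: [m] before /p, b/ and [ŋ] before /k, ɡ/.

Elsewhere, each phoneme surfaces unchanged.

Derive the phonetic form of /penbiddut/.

[pʰembiddut]

/p/ — word-initial, word-initially — surfaces as [pʰ] (rule 1).
/n/ (between /e/ and /b/): before a labial or velar stop, so rule 2 applies → [m].
/t/ (word-final) fails the environment for rule 1, so it stays [t].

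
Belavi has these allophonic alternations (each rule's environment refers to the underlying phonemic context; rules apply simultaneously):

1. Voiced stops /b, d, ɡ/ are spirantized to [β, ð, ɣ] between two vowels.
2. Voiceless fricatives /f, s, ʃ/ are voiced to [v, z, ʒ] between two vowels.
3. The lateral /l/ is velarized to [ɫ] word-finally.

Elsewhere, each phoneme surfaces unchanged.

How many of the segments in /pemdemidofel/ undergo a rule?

Segments that undergo a rule: /d/ → [ð] (rule 1); /f/ → [v] (rule 2); /l/ → [ɫ] (rule 3).
All other segments surface unchanged.

3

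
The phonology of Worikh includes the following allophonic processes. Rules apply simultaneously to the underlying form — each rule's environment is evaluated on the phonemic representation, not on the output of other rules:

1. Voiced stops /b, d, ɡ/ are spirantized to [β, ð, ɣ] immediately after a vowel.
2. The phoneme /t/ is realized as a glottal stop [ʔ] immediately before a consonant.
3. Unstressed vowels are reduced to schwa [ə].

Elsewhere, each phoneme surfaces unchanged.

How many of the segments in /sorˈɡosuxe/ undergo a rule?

Segments that undergo a rule: /o/ → [ə] (rule 3); /u/ → [ə] (rule 3); /e/ → [ə] (rule 3).
All other segments surface unchanged.

3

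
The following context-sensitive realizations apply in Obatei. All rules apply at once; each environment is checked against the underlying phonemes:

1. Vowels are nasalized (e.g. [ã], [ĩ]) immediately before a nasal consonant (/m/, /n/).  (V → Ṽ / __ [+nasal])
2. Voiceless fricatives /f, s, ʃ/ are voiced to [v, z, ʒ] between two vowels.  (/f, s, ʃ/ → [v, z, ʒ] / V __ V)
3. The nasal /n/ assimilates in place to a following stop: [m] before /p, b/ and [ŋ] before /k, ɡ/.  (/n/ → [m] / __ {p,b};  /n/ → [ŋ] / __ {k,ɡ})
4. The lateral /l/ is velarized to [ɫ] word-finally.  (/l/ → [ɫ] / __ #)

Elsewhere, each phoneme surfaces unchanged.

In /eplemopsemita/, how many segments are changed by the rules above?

Segments that undergo a rule: /e/ → [ẽ] (rule 1); /e/ → [ẽ] (rule 1).
All other segments surface unchanged.

2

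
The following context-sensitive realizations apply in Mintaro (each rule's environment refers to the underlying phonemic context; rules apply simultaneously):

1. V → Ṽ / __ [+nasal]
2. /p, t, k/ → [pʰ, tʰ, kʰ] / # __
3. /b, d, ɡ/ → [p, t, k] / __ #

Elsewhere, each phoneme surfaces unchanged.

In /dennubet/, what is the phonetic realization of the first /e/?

[ẽ]

/e/ meets the environment for rule 1 (before a nasal consonant) → [ẽ].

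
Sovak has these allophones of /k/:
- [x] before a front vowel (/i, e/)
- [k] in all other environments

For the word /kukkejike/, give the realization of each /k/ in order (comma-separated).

[k], [k], [x], [x]

Occurrence 1 (position 1): no conditioning environment matches → elsewhere allophone [k].
Occurrence 2 (position 3): no conditioning environment matches → elsewhere allophone [k].
Occurrence 3 (position 4): before a front vowel (/i, e/) → [x].
Occurrence 4 (position 8): before a front vowel (/i, e/) → [x].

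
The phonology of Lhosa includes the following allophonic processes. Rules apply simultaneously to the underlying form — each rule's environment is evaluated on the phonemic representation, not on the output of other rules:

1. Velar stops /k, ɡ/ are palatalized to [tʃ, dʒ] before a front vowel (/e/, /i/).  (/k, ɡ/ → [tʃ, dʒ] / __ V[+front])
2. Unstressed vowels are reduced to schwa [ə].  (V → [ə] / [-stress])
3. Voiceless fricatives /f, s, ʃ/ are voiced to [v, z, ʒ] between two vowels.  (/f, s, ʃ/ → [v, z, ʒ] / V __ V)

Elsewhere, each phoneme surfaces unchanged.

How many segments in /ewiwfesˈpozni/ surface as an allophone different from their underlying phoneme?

Segments that undergo a rule: /e/ → [ə] (rule 2); /i/ → [ə] (rule 2); /e/ → [ə] (rule 2); /i/ → [ə] (rule 2).
All other segments surface unchanged.

4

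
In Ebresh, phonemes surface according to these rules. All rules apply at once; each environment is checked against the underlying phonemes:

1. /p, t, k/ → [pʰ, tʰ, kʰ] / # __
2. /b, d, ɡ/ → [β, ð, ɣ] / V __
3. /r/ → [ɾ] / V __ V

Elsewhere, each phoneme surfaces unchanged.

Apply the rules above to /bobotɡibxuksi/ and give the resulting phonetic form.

[boβotɡiβxuksi]

/b/ — word-initial; rule 2 does not apply here → [b].
/o/ (between /b/ and /b/) is unaffected → [o].
/b/ meets the environment for rule 2 (immediately after a vowel) → [β].
/o/ (between /b/ and /t/) is unaffected → [o].
/t/ — between /o/ and /ɡ/; rule 1 does not apply here → [t].
/ɡ/ (between /t/ and /i/) fails the environment for rule 2, so it stays [ɡ].
/i/ stays [i].
/b/ — between /i/ and /x/, immediately after a vowel — surfaces as [β] (rule 2).
/x/ (between /b/ and /u/): no rule targets it → [x].
/u/ (between /x/ and /k/) is unaffected → [u].
/k/ — between /u/ and /s/; rule 1 does not apply here → [k].
/s/ (between /k/ and /i/) is unaffected → [s].
/i/ (word-final) is unaffected → [i].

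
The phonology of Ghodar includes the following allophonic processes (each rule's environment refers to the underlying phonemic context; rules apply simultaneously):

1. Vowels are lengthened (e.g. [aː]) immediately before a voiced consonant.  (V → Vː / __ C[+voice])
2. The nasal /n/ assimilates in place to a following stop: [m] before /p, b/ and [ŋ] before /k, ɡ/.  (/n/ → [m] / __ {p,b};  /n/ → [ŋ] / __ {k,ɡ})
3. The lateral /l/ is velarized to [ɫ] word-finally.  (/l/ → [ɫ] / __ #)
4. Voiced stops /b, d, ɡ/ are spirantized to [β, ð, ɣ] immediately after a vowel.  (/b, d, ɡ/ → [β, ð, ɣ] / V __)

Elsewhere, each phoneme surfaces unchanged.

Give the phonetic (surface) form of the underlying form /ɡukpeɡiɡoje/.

/ɡ/ (word-initial) is in the target of rule 4 but the environment (immediately after a vowel) is not met → [ɡ].
/u/ (between /ɡ/ and /k/) is in the target of rule 1 but the environment (before a voiced consonant) is not met → [u].
/k/ — not in any rule's target class → [k].
/p/ stays [p].
/e/ meets the environment for rule 1 (before a voiced consonant) → [eː].
/ɡ/ (between /e/ and /i/): immediately after a vowel, so rule 4 applies → [ɣ].
/i/ meets the environment for rule 1 (before a voiced consonant) → [iː].
/ɡ/ — between /i/ and /o/, immediately after a vowel — surfaces as [ɣ] (rule 4).
/o/ (between /ɡ/ and /j/) occurs before a voiced consonant → [oː] by rule 1.
/j/ — not in any rule's target class → [j].
/e/ (word-final) is in the target of rule 1 but the environment (before a voiced consonant) is not met → [e].

[ɡukpeːɣiːɣoːje]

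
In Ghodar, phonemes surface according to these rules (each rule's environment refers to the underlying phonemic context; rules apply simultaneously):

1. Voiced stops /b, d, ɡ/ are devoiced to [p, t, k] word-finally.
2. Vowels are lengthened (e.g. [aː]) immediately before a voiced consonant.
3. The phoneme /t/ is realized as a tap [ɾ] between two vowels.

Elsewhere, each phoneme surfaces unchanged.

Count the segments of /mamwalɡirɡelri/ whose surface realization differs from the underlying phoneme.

Segments that undergo a rule: /a/ → [aː] (rule 2); /a/ → [aː] (rule 2); /i/ → [iː] (rule 2); /e/ → [eː] (rule 2).
All other segments surface unchanged.

4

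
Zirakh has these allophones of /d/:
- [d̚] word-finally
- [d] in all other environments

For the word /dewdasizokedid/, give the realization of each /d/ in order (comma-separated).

Occurrence 1 (position 1): no conditioning environment matches → elsewhere allophone [d].
Occurrence 2 (position 4): no conditioning environment matches → elsewhere allophone [d].
Occurrence 3 (position 12): no conditioning environment matches → elsewhere allophone [d].
Occurrence 4 (position 14): word-finally → [d̚].

[d], [d], [d], [d̚]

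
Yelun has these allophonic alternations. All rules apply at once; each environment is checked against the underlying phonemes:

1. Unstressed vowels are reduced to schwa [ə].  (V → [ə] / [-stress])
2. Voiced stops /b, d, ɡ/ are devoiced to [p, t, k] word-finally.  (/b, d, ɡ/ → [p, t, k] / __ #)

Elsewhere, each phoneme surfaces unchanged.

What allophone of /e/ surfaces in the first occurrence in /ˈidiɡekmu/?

/e/ (between /ɡ/ and /k/) occurs in an unstressed syllable → [ə] by rule 1.

[ə]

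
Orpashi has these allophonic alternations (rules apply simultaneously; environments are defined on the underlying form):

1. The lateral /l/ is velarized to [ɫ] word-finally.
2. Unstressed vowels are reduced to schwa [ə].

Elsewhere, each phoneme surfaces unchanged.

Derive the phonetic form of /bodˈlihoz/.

/b/ — not in any rule's target class → [b].
/o/ meets the environment for rule 2 (in an unstressed syllable) → [ə].
/d/ (between /o/ and /l/): no rule targets it → [d].
/l/ (between /d/ and /i/): rule 1 targets it, but not word-finally → unchanged [l].
/i/ (between /l/ and /h/): rule 2 targets it, but not in an unstressed syllable → unchanged [i].
/h/ (between /i/ and /o/) is unaffected → [h].
/o/ (between /h/ and /z/): in an unstressed syllable, so rule 2 applies → [ə].
/z/ — not in any rule's target class → [z].

[bədˈlihəz]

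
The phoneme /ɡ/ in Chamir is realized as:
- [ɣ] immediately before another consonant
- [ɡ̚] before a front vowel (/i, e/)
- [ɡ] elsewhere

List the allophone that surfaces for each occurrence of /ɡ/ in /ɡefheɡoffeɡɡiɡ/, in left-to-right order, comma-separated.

[ɡ̚], [ɡ], [ɣ], [ɡ̚], [ɡ]

Occurrence 1 (position 1): before a front vowel (/i, e/) → [ɡ̚].
Occurrence 2 (position 6): no conditioning environment matches → elsewhere allophone [ɡ].
Occurrence 3 (position 11): immediately before another consonant → [ɣ].
Occurrence 4 (position 12): before a front vowel (/i, e/) → [ɡ̚].
Occurrence 5 (position 14): no conditioning environment matches → elsewhere allophone [ɡ].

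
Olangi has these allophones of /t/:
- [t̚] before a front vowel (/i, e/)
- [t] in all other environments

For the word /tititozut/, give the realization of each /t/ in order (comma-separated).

[t̚], [t̚], [t], [t]

Occurrence 1 (position 1): before a front vowel (/i, e/) → [t̚].
Occurrence 2 (position 3): before a front vowel (/i, e/) → [t̚].
Occurrence 3 (position 5): no conditioning environment matches → elsewhere allophone [t].
Occurrence 4 (position 9): no conditioning environment matches → elsewhere allophone [t].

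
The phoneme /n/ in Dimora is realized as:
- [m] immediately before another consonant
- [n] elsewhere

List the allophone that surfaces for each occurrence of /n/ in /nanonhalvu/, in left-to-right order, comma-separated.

[n], [n], [m]

Occurrence 1 (position 1): no conditioning environment matches → elsewhere allophone [n].
Occurrence 2 (position 3): no conditioning environment matches → elsewhere allophone [n].
Occurrence 3 (position 5): immediately before another consonant → [m].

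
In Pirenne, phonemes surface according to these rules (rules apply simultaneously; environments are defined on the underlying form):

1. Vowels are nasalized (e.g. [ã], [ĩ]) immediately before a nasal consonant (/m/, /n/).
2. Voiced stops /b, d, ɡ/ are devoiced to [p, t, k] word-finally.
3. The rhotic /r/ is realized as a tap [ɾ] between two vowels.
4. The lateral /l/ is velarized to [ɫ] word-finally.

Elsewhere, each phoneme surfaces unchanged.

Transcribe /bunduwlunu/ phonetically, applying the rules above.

[bũnduwlũnu]

/b/ (word-initial) fails the environment for rule 2, so it stays [b].
/u/ (between /b/ and /n/): before a nasal consonant, so rule 1 applies → [ũ].
/d/ (between /n/ and /u/) fails the environment for rule 2, so it stays [d].
/u/ (between /d/ and /w/) is in the target of rule 1 but the environment (before a nasal consonant) is not met → [u].
/l/ — between /w/ and /u/; rule 4 does not apply here → [l].
/u/ — between /l/ and /n/, before a nasal consonant — surfaces as [ũ] (rule 1).
/u/ (word-final) fails the environment for rule 1, so it stays [u].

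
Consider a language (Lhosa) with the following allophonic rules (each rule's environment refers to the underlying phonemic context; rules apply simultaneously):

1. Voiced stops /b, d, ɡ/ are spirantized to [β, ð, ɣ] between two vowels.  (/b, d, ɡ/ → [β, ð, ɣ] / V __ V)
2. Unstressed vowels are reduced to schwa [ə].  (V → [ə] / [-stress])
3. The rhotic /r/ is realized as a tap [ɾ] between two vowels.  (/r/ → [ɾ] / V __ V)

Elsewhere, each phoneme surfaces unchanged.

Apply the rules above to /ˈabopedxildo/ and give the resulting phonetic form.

[ˈaβəpədxəldə]

/a/ (word-initial) fails the environment for rule 2, so it stays [a].
/b/ — between /a/ and /o/, between two vowels — surfaces as [β] (rule 1).
/o/ meets the environment for rule 2 (in an unstressed syllable) → [ə].
/p/ stays [p].
/e/ (between /p/ and /d/) occurs in an unstressed syllable → [ə] by rule 2.
/d/ (between /e/ and /x/): rule 1 targets it, but not between two vowels → unchanged [d].
/x/ stays [x].
/i/ (between /x/ and /l/) occurs in an unstressed syllable → [ə] by rule 2.
/l/ stays [l].
/d/ — between /l/ and /o/; rule 1 does not apply here → [d].
/o/ — word-final, in an unstressed syllable — surfaces as [ə] (rule 2).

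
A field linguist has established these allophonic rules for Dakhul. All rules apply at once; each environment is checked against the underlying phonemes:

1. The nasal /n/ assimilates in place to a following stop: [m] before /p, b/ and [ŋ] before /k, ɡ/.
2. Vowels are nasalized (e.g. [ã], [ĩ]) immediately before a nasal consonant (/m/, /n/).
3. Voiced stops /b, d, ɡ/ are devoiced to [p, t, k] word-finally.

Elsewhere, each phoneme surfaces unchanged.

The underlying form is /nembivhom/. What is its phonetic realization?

/n/ — word-initial; rule 1 does not apply here → [n].
/e/ — between /n/ and /m/, before a nasal consonant — surfaces as [ẽ] (rule 2).
/m/ stays [m].
/b/ (between /m/ and /i/): rule 3 targets it, but not word-finally → unchanged [b].
/i/ (between /b/ and /v/) is in the target of rule 2 but the environment (before a nasal consonant) is not met → [i].
/v/ — not in any rule's target class → [v].
/h/ stays [h].
Rule 2 applies to /o/ (between /h/ and /m/: before a nasal consonant) → [õ].
/m/ stays [m].

[nẽmbivhõm]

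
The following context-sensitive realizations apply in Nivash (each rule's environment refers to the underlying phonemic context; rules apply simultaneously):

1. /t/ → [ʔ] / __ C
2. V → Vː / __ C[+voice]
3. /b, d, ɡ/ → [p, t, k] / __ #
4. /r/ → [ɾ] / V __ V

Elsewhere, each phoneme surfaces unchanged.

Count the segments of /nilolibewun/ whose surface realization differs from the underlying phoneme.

5

Segments that undergo a rule: /i/ → [iː] (rule 2); /o/ → [oː] (rule 2); /i/ → [iː] (rule 2); /e/ → [eː] (rule 2); /u/ → [uː] (rule 2).
All other segments surface unchanged.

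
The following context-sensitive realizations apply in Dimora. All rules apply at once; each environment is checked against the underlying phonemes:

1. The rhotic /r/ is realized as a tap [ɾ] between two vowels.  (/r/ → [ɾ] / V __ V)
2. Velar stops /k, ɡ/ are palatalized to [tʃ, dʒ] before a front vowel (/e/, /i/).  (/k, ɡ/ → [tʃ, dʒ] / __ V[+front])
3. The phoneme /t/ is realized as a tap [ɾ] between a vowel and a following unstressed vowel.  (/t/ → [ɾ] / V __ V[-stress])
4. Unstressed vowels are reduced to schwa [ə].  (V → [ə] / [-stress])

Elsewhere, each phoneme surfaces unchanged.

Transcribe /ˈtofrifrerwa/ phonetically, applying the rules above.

[ˈtofrəfrərwə]

/t/ (word-initial): rule 3 targets it, but not between a vowel and a following unstressed vowel → unchanged [t].
/o/ (between /t/ and /f/): rule 4 targets it, but not in an unstressed syllable → unchanged [o].
/r/ (between /f/ and /i/) is in the target of rule 1 but the environment (between two vowels) is not met → [r].
Rule 4 applies to /i/ (between /r/ and /f/: in an unstressed syllable) → [ə].
/r/ (between /f/ and /e/) fails the environment for rule 1, so it stays [r].
/e/ (between /r/ and /r/): in an unstressed syllable, so rule 4 applies → [ə].
/r/ — between /e/ and /w/; rule 1 does not apply here → [r].
Rule 4 applies to /a/ (word-final: in an unstressed syllable) → [ə].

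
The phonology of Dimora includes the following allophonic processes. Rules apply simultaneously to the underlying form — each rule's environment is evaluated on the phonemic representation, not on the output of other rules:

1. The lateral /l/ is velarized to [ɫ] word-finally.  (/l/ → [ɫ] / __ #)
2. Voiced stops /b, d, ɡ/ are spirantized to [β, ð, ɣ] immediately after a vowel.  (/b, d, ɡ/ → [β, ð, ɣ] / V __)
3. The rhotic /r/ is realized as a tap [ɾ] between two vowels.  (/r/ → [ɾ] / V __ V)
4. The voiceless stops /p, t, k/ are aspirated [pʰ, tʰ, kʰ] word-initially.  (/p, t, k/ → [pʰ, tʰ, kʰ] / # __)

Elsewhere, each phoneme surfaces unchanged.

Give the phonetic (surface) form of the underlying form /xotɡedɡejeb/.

/x/ (word-initial): no rule targets it → [x].
/o/ — not in any rule's target class → [o].
/t/ — between /o/ and /ɡ/; rule 4 does not apply here → [t].
/ɡ/ (between /t/ and /e/) is in the target of rule 2 but the environment (immediately after a vowel) is not met → [ɡ].
/e/ (between /ɡ/ and /d/) is unaffected → [e].
/d/ — between /e/ and /ɡ/, immediately after a vowel — surfaces as [ð] (rule 2).
/ɡ/ (between /d/ and /e/) is in the target of rule 2 but the environment (immediately after a vowel) is not met → [ɡ].
/e/ — not in any rule's target class → [e].
/j/ (between /e/ and /e/): no rule targets it → [j].
/e/ stays [e].
Rule 2 applies to /b/ (word-final: immediately after a vowel) → [β].

[xotɡeðɡejeβ]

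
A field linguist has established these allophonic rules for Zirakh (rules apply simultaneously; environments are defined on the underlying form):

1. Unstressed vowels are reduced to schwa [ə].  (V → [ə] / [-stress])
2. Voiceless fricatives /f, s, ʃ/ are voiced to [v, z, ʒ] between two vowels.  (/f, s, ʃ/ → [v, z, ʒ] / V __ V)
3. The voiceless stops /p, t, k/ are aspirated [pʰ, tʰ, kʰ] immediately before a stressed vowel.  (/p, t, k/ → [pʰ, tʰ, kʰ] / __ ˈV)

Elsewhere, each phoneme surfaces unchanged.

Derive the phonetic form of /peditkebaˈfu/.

/p/ (word-initial): rule 3 targets it, but not immediately before a stressed vowel → unchanged [p].
/e/ (between /p/ and /d/): in an unstressed syllable, so rule 1 applies → [ə].
/d/ stays [d].
/i/ meets the environment for rule 1 (in an unstressed syllable) → [ə].
/t/ (between /i/ and /k/) fails the environment for rule 3, so it stays [t].
/k/ (between /t/ and /e/): rule 3 targets it, but not immediately before a stressed vowel → unchanged [k].
/e/ meets the environment for rule 1 (in an unstressed syllable) → [ə].
/b/ (between /e/ and /a/): no rule targets it → [b].
/a/ (between /b/ and /f/) occurs in an unstressed syllable → [ə] by rule 1.
/f/ (between /a/ and /u/) occurs between two vowels → [v] by rule 2.
/u/ — word-final; rule 1 does not apply here → [u].

[pədətkəbəˈvu]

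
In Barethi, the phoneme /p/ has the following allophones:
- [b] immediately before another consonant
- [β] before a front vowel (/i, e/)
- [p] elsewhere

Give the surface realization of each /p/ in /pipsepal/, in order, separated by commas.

Occurrence 1 (position 1): before a front vowel (/i, e/) → [β].
Occurrence 2 (position 3): immediately before another consonant → [b].
Occurrence 3 (position 6): no conditioning environment matches → elsewhere allophone [p].

[β], [b], [p]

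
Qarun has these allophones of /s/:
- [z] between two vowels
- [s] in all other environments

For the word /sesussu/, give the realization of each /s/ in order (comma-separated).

Occurrence 1 (position 1): no conditioning environment matches → elsewhere allophone [s].
Occurrence 2 (position 3): between two vowels → [z].
Occurrence 3 (position 5): no conditioning environment matches → elsewhere allophone [s].
Occurrence 4 (position 6): no conditioning environment matches → elsewhere allophone [s].

[s], [z], [s], [s]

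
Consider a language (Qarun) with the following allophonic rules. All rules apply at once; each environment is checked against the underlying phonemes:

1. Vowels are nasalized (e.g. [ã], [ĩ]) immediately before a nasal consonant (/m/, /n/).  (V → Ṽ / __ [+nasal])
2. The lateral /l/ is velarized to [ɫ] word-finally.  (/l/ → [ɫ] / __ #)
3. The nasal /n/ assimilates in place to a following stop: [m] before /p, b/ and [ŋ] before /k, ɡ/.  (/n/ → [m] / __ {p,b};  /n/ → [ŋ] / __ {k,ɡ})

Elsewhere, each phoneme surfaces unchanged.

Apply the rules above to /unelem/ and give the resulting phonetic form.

[ũnelẽm]

/u/ meets the environment for rule 1 (before a nasal consonant) → [ũ].
/n/ — between /u/ and /e/; rule 3 does not apply here → [n].
/e/ (between /n/ and /l/) fails the environment for rule 1, so it stays [e].
/l/ — between /e/ and /e/; rule 2 does not apply here → [l].
/e/ — between /l/ and /m/, before a nasal consonant — surfaces as [ẽ] (rule 1).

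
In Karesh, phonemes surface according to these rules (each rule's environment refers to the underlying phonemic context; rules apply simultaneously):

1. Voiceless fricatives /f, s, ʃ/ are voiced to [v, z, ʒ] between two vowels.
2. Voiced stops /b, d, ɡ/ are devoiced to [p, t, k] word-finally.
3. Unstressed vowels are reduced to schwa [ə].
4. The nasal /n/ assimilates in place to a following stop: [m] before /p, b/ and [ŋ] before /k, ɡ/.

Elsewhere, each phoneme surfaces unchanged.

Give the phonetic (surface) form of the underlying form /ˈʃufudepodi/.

[ˈʃuvədəpədə]

/ʃ/ (word-initial) is in the target of rule 1 but the environment (between two vowels) is not met → [ʃ].
/u/ (between /ʃ/ and /f/): rule 3 targets it, but not in an unstressed syllable → unchanged [u].
/f/ meets the environment for rule 1 (between two vowels) → [v].
/u/ (between /f/ and /d/) occurs in an unstressed syllable → [ə] by rule 3.
/d/ (between /u/ and /e/) fails the environment for rule 2, so it stays [d].
/e/ — between /d/ and /p/, in an unstressed syllable — surfaces as [ə] (rule 3).
/p/ (between /e/ and /o/): no rule targets it → [p].
Rule 3 applies to /o/ (between /p/ and /d/: in an unstressed syllable) → [ə].
/d/ (between /o/ and /i/) is in the target of rule 2 but the environment (word-finally) is not met → [d].
/i/ (word-final) occurs in an unstressed syllable → [ə] by rule 3.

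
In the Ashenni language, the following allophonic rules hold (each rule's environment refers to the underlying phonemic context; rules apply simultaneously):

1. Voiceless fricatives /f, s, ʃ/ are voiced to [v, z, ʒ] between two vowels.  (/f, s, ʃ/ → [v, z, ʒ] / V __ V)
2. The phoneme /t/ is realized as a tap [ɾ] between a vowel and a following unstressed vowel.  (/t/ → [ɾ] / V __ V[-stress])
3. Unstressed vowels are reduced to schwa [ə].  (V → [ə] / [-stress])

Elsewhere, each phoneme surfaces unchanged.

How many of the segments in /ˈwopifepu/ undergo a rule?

4

Segments that undergo a rule: /i/ → [ə] (rule 3); /f/ → [v] (rule 1); /e/ → [ə] (rule 3); /u/ → [ə] (rule 3).
All other segments surface unchanged.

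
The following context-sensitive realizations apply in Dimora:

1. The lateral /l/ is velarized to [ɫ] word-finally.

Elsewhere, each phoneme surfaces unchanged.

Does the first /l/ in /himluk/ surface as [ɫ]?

No

/l/ (between /m/ and /u/) is in the target of rule 1 but the environment (word-finally) is not met → [l].
The actual realization is [l], not [ɫ].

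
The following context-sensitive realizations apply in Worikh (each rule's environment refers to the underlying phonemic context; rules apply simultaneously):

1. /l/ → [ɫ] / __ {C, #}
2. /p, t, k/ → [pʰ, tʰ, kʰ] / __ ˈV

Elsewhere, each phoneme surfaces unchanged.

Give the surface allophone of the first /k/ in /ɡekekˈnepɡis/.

/k/ (between /e/ and /e/) is in the target of rule 2 but the environment (immediately before a stressed vowel) is not met → [k].

[k]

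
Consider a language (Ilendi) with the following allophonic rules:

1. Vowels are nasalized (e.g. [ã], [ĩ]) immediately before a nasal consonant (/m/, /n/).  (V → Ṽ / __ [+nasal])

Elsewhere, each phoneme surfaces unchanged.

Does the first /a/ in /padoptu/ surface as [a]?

Yes

/a/ (between /p/ and /d/) is in the target of rule 1 but the environment (before a nasal consonant) is not met → [a].
The actual realization is [a], which matches [a].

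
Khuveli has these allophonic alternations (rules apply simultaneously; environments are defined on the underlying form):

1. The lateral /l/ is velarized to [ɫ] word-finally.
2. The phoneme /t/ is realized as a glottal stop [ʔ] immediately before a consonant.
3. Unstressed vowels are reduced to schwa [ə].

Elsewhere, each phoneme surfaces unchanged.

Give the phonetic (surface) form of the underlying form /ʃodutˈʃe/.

Rule 3 applies to /o/ (between /ʃ/ and /d/: in an unstressed syllable) → [ə].
Rule 3 applies to /u/ (between /d/ and /t/: in an unstressed syllable) → [ə].
/t/ meets the environment for rule 2 (immediately before a consonant) → [ʔ].
/e/ (word-final): rule 3 targets it, but not in an unstressed syllable → unchanged [e].

[ʃədəʔˈʃe]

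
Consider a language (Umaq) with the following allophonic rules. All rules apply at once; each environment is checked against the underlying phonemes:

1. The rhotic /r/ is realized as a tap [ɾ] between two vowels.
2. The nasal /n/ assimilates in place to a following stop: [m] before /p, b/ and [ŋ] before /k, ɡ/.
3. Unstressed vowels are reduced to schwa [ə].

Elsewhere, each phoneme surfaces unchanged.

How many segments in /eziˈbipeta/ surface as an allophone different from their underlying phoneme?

4

Segments that undergo a rule: /e/ → [ə] (rule 3); /i/ → [ə] (rule 3); /e/ → [ə] (rule 3); /a/ → [ə] (rule 3).
All other segments surface unchanged.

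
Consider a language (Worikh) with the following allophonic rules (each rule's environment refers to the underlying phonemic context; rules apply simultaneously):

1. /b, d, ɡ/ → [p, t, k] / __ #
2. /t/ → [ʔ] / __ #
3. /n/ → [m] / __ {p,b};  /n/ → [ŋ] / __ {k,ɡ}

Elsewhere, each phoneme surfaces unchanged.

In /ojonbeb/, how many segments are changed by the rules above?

2

Segments that undergo a rule: /n/ → [m] (rule 3); /b/ → [p] (rule 1).
All other segments surface unchanged.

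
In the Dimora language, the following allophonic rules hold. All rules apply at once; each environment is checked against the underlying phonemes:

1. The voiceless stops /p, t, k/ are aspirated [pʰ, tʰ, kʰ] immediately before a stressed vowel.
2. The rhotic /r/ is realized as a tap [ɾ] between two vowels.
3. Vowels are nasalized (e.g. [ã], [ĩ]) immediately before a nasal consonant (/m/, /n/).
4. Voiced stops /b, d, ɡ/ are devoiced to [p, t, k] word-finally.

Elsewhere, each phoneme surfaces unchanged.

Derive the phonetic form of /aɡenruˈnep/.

/a/ (word-initial) fails the environment for rule 3, so it stays [a].
/ɡ/ (between /a/ and /e/): rule 4 targets it, but not word-finally → unchanged [ɡ].
/e/ (between /ɡ/ and /n/) occurs before a nasal consonant → [ẽ] by rule 3.
/n/ — not in any rule's target class → [n].
/r/ — between /n/ and /u/; rule 2 does not apply here → [r].
/u/ meets the environment for rule 3 (before a nasal consonant) → [ũ].
/n/ (between /u/ and /e/) is unaffected → [n].
/e/ (between /n/ and /p/): rule 3 targets it, but not before a nasal consonant → unchanged [e].
/p/ (word-final) fails the environment for rule 1, so it stays [p].

[aɡẽnrũˈnep]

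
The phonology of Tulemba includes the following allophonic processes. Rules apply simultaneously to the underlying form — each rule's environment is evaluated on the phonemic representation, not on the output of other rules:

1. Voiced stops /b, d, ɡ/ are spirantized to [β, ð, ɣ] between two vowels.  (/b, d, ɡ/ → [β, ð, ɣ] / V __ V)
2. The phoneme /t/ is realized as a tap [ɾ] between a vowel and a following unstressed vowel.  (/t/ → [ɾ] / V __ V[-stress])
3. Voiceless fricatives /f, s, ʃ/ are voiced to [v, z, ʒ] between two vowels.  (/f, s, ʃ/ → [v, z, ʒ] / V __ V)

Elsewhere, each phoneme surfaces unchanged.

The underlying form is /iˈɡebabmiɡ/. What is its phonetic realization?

/i/ stays [i].
/ɡ/ meets the environment for rule 1 (between two vowels) → [ɣ].
/e/ stays [e].
/b/ meets the environment for rule 1 (between two vowels) → [β].
/a/ — not in any rule's target class → [a].
/b/ (between /a/ and /m/): rule 1 targets it, but not between two vowels → unchanged [b].
/m/ — not in any rule's target class → [m].
/i/ — not in any rule's target class → [i].
/ɡ/ (word-final): rule 1 targets it, but not between two vowels → unchanged [ɡ].

[iˈɣeβabmiɡ]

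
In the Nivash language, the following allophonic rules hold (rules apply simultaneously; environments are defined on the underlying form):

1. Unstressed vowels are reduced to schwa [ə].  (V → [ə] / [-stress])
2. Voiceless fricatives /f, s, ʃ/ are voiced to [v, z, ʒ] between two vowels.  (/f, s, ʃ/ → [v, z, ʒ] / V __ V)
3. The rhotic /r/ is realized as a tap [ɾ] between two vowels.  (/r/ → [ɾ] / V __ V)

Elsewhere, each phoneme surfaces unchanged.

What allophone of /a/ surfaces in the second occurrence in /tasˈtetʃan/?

[ə]

/a/ — between /ʃ/ and /n/, in an unstressed syllable — surfaces as [ə] (rule 1).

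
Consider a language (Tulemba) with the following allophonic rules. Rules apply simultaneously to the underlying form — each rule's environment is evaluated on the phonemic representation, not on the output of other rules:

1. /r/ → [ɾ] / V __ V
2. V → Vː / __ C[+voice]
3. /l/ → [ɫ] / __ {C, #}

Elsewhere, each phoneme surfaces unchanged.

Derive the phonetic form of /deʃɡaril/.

/e/ (between /d/ and /ʃ/): rule 2 targets it, but not before a voiced consonant → unchanged [e].
/a/ (between /ɡ/ and /r/): before a voiced consonant, so rule 2 applies → [aː].
/r/ (between /a/ and /i/) occurs between two vowels → [ɾ] by rule 1.
Rule 2 applies to /i/ (between /r/ and /l/: before a voiced consonant) → [iː].
/l/ (word-final): word-finally or immediately before a consonant, so rule 3 applies → [ɫ].

[deʃɡaːɾiːɫ]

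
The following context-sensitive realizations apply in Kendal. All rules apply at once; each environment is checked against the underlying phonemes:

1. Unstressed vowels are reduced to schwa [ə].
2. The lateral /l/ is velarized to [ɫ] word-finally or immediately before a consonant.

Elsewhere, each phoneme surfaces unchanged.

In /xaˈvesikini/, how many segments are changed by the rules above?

Segments that undergo a rule: /a/ → [ə] (rule 1); /i/ → [ə] (rule 1); /i/ → [ə] (rule 1); /i/ → [ə] (rule 1).
All other segments surface unchanged.

4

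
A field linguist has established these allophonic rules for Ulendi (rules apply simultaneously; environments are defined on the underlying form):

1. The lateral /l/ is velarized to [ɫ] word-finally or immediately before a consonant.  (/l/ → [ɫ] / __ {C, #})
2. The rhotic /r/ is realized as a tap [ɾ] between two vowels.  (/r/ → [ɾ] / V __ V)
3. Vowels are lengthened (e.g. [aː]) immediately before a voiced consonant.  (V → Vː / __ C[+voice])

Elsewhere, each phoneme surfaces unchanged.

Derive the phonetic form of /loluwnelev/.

/l/ (word-initial) fails the environment for rule 1, so it stays [l].
/o/ — between /l/ and /l/, before a voiced consonant — surfaces as [oː] (rule 3).
/l/ (between /o/ and /u/) fails the environment for rule 1, so it stays [l].
/u/ (between /l/ and /w/) occurs before a voiced consonant → [uː] by rule 3.
/w/ (between /u/ and /n/): no rule targets it → [w].
/n/ (between /w/ and /e/) is unaffected → [n].
/e/ — between /n/ and /l/, before a voiced consonant — surfaces as [eː] (rule 3).
/l/ — between /e/ and /e/; rule 1 does not apply here → [l].
/e/ (between /l/ and /v/): before a voiced consonant, so rule 3 applies → [eː].
/v/ (word-final): no rule targets it → [v].

[loːluːwneːleːv]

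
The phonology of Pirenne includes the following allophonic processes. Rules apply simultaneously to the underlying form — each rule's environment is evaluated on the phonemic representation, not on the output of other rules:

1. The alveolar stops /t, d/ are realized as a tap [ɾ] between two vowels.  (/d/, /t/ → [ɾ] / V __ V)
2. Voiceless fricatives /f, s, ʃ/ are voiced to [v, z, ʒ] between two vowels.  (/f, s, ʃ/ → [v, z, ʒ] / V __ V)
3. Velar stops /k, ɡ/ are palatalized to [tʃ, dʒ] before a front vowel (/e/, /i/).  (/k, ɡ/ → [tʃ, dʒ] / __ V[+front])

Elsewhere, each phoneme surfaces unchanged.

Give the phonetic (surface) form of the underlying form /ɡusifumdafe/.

/ɡ/ (word-initial) is in the target of rule 3 but the environment (before a front vowel) is not met → [ɡ].
/u/ — not in any rule's target class → [u].
/s/ (between /u/ and /i/) occurs between two vowels → [z] by rule 2.
/i/ (between /s/ and /f/): no rule targets it → [i].
/f/ meets the environment for rule 2 (between two vowels) → [v].
/u/ (between /f/ and /m/): no rule targets it → [u].
/m/ (between /u/ and /d/) is unaffected → [m].
/d/ (between /m/ and /a/) is in the target of rule 1 but the environment (between two vowels) is not met → [d].
/a/ (between /d/ and /f/): no rule targets it → [a].
Rule 2 applies to /f/ (between /a/ and /e/: between two vowels) → [v].
/e/ (word-final) is unaffected → [e].

[ɡuzivumdave]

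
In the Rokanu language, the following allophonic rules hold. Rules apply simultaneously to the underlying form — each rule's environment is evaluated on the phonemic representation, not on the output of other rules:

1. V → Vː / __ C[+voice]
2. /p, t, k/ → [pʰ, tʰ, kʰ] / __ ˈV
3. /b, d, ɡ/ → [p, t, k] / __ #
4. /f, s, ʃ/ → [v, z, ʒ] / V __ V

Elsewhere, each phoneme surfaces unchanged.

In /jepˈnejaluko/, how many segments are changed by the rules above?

Segments that undergo a rule: /e/ → [eː] (rule 1); /a/ → [aː] (rule 1).
All other segments surface unchanged.

2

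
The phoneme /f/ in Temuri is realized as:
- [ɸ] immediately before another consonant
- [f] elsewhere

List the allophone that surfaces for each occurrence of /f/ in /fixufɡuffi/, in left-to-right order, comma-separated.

Occurrence 1 (position 1): no conditioning environment matches → elsewhere allophone [f].
Occurrence 2 (position 5): immediately before another consonant → [ɸ].
Occurrence 3 (position 8): immediately before another consonant → [ɸ].
Occurrence 4 (position 9): no conditioning environment matches → elsewhere allophone [f].

[f], [ɸ], [ɸ], [f]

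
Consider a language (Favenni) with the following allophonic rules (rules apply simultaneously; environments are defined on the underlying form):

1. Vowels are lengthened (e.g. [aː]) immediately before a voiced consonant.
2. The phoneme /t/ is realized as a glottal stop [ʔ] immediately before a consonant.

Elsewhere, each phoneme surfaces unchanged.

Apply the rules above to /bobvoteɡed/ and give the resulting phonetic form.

/b/ (word-initial): no rule targets it → [b].
/o/ meets the environment for rule 1 (before a voiced consonant) → [oː].
/b/ stays [b].
/v/ — not in any rule's target class → [v].
/o/ — between /v/ and /t/; rule 1 does not apply here → [o].
/t/ (between /o/ and /e/) is in the target of rule 2 but the environment (immediately before a consonant) is not met → [t].
/e/ (between /t/ and /ɡ/): before a voiced consonant, so rule 1 applies → [eː].
/ɡ/ (between /e/ and /e/) is unaffected → [ɡ].
/e/ (between /ɡ/ and /d/): before a voiced consonant, so rule 1 applies → [eː].
/d/ — not in any rule's target class → [d].

[boːbvoteːɡeːd]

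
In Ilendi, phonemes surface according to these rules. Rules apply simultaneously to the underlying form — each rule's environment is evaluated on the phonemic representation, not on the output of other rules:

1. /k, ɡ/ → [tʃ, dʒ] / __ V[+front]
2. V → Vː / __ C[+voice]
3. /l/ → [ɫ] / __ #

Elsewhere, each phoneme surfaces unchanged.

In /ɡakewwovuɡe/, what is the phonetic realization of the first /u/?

/u/ meets the environment for rule 2 (before a voiced consonant) → [uː].

[uː]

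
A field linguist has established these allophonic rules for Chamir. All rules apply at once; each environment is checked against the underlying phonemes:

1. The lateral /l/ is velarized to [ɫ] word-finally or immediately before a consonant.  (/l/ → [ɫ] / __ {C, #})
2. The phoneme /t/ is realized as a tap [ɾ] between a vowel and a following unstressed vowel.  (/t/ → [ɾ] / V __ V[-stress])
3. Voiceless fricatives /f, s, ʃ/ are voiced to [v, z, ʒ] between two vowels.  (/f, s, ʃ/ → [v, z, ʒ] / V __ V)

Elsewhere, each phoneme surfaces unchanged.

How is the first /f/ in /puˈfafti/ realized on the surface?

[v]

/f/ (between /u/ and /a/): between two vowels, so rule 3 applies → [v].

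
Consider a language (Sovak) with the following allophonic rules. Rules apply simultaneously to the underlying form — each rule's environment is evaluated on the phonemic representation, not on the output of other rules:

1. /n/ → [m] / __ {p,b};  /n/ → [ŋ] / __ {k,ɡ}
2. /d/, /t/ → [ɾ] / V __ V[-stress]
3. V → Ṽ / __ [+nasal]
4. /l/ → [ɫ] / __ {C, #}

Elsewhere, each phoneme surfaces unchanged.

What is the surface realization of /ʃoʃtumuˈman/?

[ʃoʃtũmũˈmãn]

/ʃ/ stays [ʃ].
/o/ (between /ʃ/ and /ʃ/): rule 3 targets it, but not before a nasal consonant → unchanged [o].
/ʃ/ stays [ʃ].
/t/ (between /ʃ/ and /u/) fails the environment for rule 2, so it stays [t].
/u/ — between /t/ and /m/, before a nasal consonant — surfaces as [ũ] (rule 3).
/m/ (between /u/ and /u/) is unaffected → [m].
Rule 3 applies to /u/ (between /m/ and /m/: before a nasal consonant) → [ũ].
/m/ (between /u/ and /a/) is unaffected → [m].
/a/ (between /m/ and /n/): before a nasal consonant, so rule 3 applies → [ã].
/n/ — word-final; rule 1 does not apply here → [n].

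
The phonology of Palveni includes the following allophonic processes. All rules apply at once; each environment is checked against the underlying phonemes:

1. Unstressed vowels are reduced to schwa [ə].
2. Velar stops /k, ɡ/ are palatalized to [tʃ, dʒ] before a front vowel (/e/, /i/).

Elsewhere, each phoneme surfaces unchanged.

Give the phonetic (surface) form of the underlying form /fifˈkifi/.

/f/ (word-initial) is unaffected → [f].
/i/ (between /f/ and /f/): in an unstressed syllable, so rule 1 applies → [ə].
/f/ (between /i/ and /k/) is unaffected → [f].
/k/ (between /f/ and /i/): before a front vowel, so rule 2 applies → [tʃ].
/i/ (between /k/ and /f/) is in the target of rule 1 but the environment (in an unstressed syllable) is not met → [i].
/f/ (between /i/ and /i/): no rule targets it → [f].
/i/ (word-final): in an unstressed syllable, so rule 1 applies → [ə].

[fəfˈtʃifə]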